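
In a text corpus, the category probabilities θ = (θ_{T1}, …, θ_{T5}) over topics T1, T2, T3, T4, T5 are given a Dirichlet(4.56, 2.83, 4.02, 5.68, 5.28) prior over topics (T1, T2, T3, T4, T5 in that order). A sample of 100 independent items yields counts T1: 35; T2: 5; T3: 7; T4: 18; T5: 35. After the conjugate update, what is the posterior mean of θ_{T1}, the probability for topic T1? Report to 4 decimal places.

0.3233

The Dirichlet prior is conjugate to the Multinomial likelihood: each posterior αⱼ = prior αⱼ + observed count nⱼ.
Posterior concentration: (39.56, 7.83, 11.02, 23.68, 40.28), total = 122.37.
E[θ_{T1}|data] = α_{T1}/Σα = 39.56/122.37 = 0.3233.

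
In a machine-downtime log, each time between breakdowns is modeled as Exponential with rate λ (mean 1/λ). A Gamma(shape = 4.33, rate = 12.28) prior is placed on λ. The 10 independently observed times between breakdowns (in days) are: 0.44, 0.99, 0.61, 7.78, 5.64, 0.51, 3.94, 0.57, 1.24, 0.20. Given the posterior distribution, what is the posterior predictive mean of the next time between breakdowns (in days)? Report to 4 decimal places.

2.5656

With a Gamma(shape α, rate β) prior on the exponential rate λ, the posterior after n observations with total T = Σxᵢ is Gamma(α+n, β+T).
Sum of observations T = 21.92 days; n = 10.
Posterior: Gamma(4.33+10, 12.28+21.92) = Gamma(14.33, 34.20).
The predictive distribution for the next observation is Lomax; its mean is β/(α−1) = 34.20/13.33 = 2.5656.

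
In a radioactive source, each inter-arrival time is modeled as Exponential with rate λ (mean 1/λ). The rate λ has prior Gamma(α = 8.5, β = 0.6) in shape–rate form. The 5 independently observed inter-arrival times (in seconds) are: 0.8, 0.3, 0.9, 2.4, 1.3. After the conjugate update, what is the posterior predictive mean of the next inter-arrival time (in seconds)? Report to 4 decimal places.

0.5040

With a Gamma(shape α, rate β) prior on the exponential rate λ, the posterior after n observations with total T = Σxᵢ is Gamma(α+n, β+T).
Sum of observations T = 5.7 seconds; n = 5.
Posterior: Gamma(8.5+5, 0.6+5.7) = Gamma(13.5, 6.3).
The predictive distribution for the next observation is Lomax; its mean is β/(α−1) = 6.3/12.5 = 0.5040.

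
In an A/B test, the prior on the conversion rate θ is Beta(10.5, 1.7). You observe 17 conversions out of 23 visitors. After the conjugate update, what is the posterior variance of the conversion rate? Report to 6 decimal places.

The Beta prior is conjugate to a Binomial/Bernoulli likelihood; the update adds successes to α and failures to β.
Posterior: Beta(α+k, β+n−k) = Beta(10.5+17, 1.7+6) = Beta(27.5, 7.7).
Var = αβ/((α+β)²(α+β+1)) = 27.5·7.7/(35.2²·36.2) = 0.004721.

0.004721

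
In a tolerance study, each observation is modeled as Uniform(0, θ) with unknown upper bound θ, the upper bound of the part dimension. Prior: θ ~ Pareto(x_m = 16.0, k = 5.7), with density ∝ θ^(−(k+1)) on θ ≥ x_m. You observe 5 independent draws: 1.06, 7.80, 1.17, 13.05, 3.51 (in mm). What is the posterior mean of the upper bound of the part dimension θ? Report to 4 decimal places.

17.6495

A Pareto(scale x_m, shape k) prior on the upper bound θ of Uniform(0, θ) is conjugate: posterior is Pareto(max(x_m, max xᵢ), k + n).
Sample maximum = 13.05; prior scale x_m = 16.0 → posterior scale = max = 16.00.
Posterior shape = 5.7 + 5 = 10.7.
E[θ|data] = k·x_m/(k−1) = 10.7·16.00/9.7 = 17.6495.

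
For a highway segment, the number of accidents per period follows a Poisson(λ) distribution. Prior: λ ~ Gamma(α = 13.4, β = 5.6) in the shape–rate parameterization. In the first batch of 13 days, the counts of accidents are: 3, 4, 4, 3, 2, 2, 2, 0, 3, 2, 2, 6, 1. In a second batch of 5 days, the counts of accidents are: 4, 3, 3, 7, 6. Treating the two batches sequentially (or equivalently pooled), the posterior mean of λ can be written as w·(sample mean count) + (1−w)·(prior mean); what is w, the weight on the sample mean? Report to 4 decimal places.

With a Gamma(shape α, rate β) prior, the Poisson likelihood is conjugate: the posterior is Gamma(α + ΣXᵢ, β + n).
Total number of days: n = 13 + 5 = 18.
Posterior mean = (α₀+S)/(β₀+n) = [n/(β₀+n)]·(S/n) + [β₀/(β₀+n)]·(α₀/β₀), so only n and β₀ enter the weight.
Weight on data w = n/(β₀+n) = 18/(5.6+18) = 18/23.6 = 0.7627.

0.7627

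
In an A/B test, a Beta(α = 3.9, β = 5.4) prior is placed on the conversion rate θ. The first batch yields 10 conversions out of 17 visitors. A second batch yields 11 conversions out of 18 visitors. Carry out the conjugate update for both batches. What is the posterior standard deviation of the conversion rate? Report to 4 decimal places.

0.0737

The Beta prior is conjugate to a Binomial/Bernoulli likelihood; the update adds successes to α and failures to β.
After batch 1: Beta(3.9+10, 5.4+7) = Beta(13.9, 12.4).
After batch 2: Beta(13.9+11, 12.4+7) = Beta(24.9, 19.4).
Var = αβ/((α+β)²(α+β+1)) = 24.9·19.4/(44.3²·45.3) = 0.00543370; SD = √0.00543370 = 0.0737.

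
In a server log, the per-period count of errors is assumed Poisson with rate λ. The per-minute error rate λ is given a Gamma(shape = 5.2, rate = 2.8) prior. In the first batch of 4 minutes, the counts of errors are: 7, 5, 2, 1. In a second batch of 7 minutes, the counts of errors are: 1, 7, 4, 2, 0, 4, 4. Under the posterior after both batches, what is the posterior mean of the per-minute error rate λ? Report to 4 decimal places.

With a Gamma(shape α, rate β) prior, the Poisson likelihood is conjugate: the posterior is Gamma(α + ΣXᵢ, β + n).
Batch 1: sum of counts S = 15 over n = 4 minutes.
After batch 1: Gamma(α+S, β+n) = Gamma(5.2+15, 2.8+4) = Gamma(20.2, 6.8).
Batch 2: sum of counts S = 22 over n = 7 minutes.
After batch 2: Gamma(α+S, β+n) = Gamma(20.2+22, 6.8+7) = Gamma(42.2, 13.8).
Posterior mean = α/β = 42.2/13.8 = 3.0580.

3.0580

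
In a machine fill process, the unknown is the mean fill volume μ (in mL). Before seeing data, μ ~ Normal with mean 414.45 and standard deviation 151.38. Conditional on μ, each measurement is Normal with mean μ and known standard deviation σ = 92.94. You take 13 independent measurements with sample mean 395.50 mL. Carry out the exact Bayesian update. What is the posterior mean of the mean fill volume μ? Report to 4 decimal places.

For Normal data with known variance σ², a Normal(μ₀, σ₀²) prior on μ is conjugate. Posterior precision = 1/σ₀² + n/σ²; posterior mean is the precision-weighted average of μ₀ and x̄.
n·x̄ = 13·395.50 = 5141.5.
σ₀² = 151.38² = 22915.9044, σ² = 92.94² = 8637.8436; σ² + n·σ₀² = 8637.8436 + 13·22915.9044 = 306544.6008.
Posterior mean = (μ₀/σ₀² + n·x̄/σ²)/(1/σ₀² + n/σ²) = (σ²·μ₀ + σ₀²·n·x̄)/(σ² + n·σ₀²) = (8637.8436·414.45 + 22915.9044·5141.5)/306544.6008 = 121402076.75262/306544.6008 = 396.0340.

396.0340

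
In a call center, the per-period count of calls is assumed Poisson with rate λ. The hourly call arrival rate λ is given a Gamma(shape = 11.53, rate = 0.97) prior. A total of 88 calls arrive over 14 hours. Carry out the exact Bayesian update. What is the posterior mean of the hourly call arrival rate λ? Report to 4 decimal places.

With a Gamma(shape α, rate β) prior, the Poisson likelihood is conjugate: the posterior is Gamma(α + ΣXᵢ, β + n).
Posterior: Gamma(α+S, β+n) = Gamma(11.53+88, 0.97+14) = Gamma(99.53, 14.97).
Posterior mean = α/β = 99.53/14.97 = 6.6486.

6.6486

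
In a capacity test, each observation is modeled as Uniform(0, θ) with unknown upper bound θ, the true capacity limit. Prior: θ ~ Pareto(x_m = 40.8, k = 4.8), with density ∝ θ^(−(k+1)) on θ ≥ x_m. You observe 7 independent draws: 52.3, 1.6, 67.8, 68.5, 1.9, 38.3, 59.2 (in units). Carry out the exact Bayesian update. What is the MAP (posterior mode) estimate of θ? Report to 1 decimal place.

A Pareto(scale x_m, shape k) prior on the upper bound θ of Uniform(0, θ) is conjugate: posterior is Pareto(max(x_m, max xᵢ), k + n).
Sample maximum = 68.5; prior scale x_m = 40.8 → posterior scale = max = 68.5.
Posterior shape = 4.8 + 7 = 11.8.
The Pareto density is decreasing on [x_m, ∞), so the mode is x_m = 68.5.

68.5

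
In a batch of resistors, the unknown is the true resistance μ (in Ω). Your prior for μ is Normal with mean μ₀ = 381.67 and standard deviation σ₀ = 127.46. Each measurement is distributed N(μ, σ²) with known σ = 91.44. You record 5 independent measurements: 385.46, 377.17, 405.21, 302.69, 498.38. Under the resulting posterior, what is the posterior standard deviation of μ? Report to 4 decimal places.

38.9383

For Normal data with known variance σ², a Normal(μ₀, σ₀²) prior on μ is conjugate. Posterior precision = 1/σ₀² + n/σ²; posterior mean is the precision-weighted average of μ₀ and x̄.
σ₀² = 127.46² = 16246.0516, σ² = 91.44² = 8361.2736; σ² + n·σ₀² = 8361.2736 + 5·16246.0516 = 89591.5316.
Posterior precision = 1/σ₀² + n/σ² = 1/16246.0516 + 5/8361.2736 = (σ² + n·σ₀²)/(σ₀²σ²) = 89591.5316/(16246.0516·8361.2736); posterior variance σₙ² = σ₀²σ²/(σ² + n·σ₀²) = 16246.0516·8361.2736/89591.5316 = 1516.188862.
Posterior SD = √σₙ² = √(16246.0516·8361.2736/89591.5316) = 38.9383.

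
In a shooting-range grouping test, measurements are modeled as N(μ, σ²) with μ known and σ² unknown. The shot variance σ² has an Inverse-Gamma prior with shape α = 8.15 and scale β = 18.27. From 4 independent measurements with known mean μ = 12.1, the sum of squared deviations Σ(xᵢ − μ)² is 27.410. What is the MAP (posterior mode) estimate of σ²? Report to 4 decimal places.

With known mean μ and an Inverse-Gamma(α, β) prior on σ², the Normal likelihood is conjugate: posterior is Inv-Gamma(α + n/2, β + Σ(xᵢ−μ)²/2).
Posterior: Inv-Gamma(8.15 + 4/2, 18.27 + 27.410/2) = Inv-Gamma(10.15, 31.9750).
Mode = β/(α+1) = 31.9750/11.15 = 2.8677.

2.8677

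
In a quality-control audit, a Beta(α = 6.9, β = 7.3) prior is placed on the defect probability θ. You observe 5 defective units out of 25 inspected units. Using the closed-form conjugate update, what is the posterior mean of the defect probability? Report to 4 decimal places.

0.3036

The Beta prior is conjugate to a Binomial/Bernoulli likelihood; the update adds successes to α and failures to β.
Posterior: Beta(α+k, β+n−k) = Beta(6.9+5, 7.3+20) = Beta(11.9, 27.3).
Posterior mean = α/(α+β) = 11.9/39.2 = 0.3036.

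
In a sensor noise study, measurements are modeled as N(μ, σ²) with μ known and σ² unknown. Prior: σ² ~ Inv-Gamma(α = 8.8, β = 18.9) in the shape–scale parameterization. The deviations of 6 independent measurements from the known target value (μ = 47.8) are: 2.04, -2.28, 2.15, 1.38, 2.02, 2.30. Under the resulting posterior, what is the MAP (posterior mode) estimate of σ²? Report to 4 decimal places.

With known mean μ and an Inverse-Gamma(α, β) prior on σ², the Normal likelihood is conjugate: posterior is Inv-Gamma(α + n/2, β + Σ(xᵢ−μ)²/2).
Σ(xᵢ−μ)² = (2.04)² + (-2.28)² + (2.15)² + (1.38)² + (2.02)² + (2.30)² = 25.2573.
Posterior: Inv-Gamma(8.8 + 6/2, 18.9 + 25.2573/2) = Inv-Gamma(11.80, 31.52865).
Mode = β/(α+1) = 31.52865/12.80 = 2.4632.

2.4632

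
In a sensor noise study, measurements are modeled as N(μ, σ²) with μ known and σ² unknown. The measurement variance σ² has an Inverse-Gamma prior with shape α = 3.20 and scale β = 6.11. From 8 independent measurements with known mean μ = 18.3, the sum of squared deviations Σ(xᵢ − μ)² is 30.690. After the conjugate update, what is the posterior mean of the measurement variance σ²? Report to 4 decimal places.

3.4605

With known mean μ and an Inverse-Gamma(α, β) prior on σ², the Normal likelihood is conjugate: posterior is Inv-Gamma(α + n/2, β + Σ(xᵢ−μ)²/2).
Posterior: Inv-Gamma(3.20 + 8/2, 6.11 + 30.690/2) = Inv-Gamma(7.20, 21.4550).
E[σ²|data] = β/(α−1) = 21.4550/6.20 = 3.4605.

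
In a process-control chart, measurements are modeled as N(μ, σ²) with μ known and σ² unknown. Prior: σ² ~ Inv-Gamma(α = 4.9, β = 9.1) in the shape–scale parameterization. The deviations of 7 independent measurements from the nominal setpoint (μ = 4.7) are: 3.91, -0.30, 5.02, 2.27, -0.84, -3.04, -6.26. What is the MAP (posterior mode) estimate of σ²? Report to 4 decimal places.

With known mean μ and an Inverse-Gamma(α, β) prior on σ², the Normal likelihood is conjugate: posterior is Inv-Gamma(α + n/2, β + Σ(xᵢ−μ)²/2).
Σ(xᵢ−μ)² = (3.91)² + (-0.30)² + (5.02)² + (2.27)² + (-0.84)² + (-3.04)² + (-6.26)² = 94.8662.
Posterior: Inv-Gamma(4.9 + 7/2, 9.1 + 94.8662/2) = Inv-Gamma(8.40, 56.53310).
Mode = β/(α+1) = 56.53310/9.40 = 6.0142.

6.0142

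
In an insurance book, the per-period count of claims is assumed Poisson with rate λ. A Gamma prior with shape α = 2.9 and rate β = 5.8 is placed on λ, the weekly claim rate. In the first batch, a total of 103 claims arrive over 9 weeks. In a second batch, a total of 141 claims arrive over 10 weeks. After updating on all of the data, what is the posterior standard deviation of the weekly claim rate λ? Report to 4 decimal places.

0.6336

With a Gamma(shape α, rate β) prior, the Poisson likelihood is conjugate: the posterior is Gamma(α + ΣXᵢ, β + n).
After batch 1: Gamma(α+S, β+n) = Gamma(2.9+103, 5.8+9) = Gamma(105.9, 14.8).
After batch 2: Gamma(α+S, β+n) = Gamma(105.9+141, 14.8+10) = Gamma(246.9, 24.8).
SD = √α/β = √246.9/24.8 = 0.6336.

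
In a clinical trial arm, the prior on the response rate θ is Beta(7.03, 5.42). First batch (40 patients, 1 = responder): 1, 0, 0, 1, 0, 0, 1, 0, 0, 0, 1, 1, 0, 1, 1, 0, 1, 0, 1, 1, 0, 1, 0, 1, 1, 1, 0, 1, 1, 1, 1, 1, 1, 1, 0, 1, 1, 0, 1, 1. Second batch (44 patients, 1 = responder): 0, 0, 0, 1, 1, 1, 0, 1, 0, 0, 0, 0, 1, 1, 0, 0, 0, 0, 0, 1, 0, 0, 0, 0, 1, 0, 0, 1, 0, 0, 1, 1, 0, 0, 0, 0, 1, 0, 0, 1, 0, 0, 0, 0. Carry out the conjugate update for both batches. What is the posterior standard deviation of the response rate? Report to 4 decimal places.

0.0505

The Beta prior is conjugate to a Binomial/Bernoulli likelihood; the update adds successes to α and failures to β.
After batch 1: Beta(7.03+25, 5.42+15) = Beta(32.03, 20.42).
After batch 2: Beta(32.03+13, 20.42+31) = Beta(45.03, 51.42).
Var = αβ/((α+β)²(α+β+1)) = 45.03·51.42/(96.45²·97.45) = 0.00255416; SD = √0.00255416 = 0.0505.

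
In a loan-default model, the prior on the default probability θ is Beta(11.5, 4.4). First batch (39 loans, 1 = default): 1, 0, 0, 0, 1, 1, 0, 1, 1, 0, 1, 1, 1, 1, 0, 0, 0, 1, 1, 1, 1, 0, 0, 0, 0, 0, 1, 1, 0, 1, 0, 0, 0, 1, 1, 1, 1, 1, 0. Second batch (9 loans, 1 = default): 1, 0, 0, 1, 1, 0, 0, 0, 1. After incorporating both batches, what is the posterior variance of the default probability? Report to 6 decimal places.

0.003774

The Beta prior is conjugate to a Binomial/Bernoulli likelihood; the update adds successes to α and failures to β.
After batch 1: Beta(11.5+21, 4.4+18) = Beta(32.5, 22.4).
After batch 2: Beta(32.5+4, 22.4+5) = Beta(36.5, 27.4).
Var = αβ/((α+β)²(α+β+1)) = 36.5·27.4/(63.9²·64.9) = 0.003774.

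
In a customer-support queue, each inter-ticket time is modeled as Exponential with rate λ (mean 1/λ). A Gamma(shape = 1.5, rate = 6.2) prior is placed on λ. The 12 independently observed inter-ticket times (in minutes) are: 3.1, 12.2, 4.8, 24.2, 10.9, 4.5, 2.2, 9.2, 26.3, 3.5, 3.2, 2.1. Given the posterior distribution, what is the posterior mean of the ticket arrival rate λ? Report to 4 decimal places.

0.1201

With a Gamma(shape α, rate β) prior on the exponential rate λ, the posterior after n observations with total T = Σxᵢ is Gamma(α+n, β+T).
Sum of observations T = 106.2 minutes; n = 12.
Posterior: Gamma(1.5+12, 6.2+106.2) = Gamma(13.5, 112.4).
Posterior mean of λ = α/β = 13.5/112.4 = 0.1201.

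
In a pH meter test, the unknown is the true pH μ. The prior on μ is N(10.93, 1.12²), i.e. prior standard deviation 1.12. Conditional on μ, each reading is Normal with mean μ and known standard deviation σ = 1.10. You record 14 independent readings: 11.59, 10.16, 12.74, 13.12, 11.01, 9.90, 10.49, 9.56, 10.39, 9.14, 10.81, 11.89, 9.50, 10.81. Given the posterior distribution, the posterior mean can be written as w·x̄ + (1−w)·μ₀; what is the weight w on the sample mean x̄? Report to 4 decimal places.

For Normal data with known variance σ², a Normal(μ₀, σ₀²) prior on μ is conjugate. Posterior precision = 1/σ₀² + n/σ²; posterior mean is the precision-weighted average of μ₀ and x̄.
σ₀² = 1.12² = 1.2544, σ² = 1.10² = 1.21. Prior precision 1/σ₀² = 1/1.2544; data precision n/σ² = 14/1.21.
w = (n/σ²)/(1/σ₀² + n/σ²) = n·σ₀²/(σ² + n·σ₀²) = 14·1.2544/(1.21 + 14·1.2544) = 17.5616/18.7716 = 0.9355.

0.9355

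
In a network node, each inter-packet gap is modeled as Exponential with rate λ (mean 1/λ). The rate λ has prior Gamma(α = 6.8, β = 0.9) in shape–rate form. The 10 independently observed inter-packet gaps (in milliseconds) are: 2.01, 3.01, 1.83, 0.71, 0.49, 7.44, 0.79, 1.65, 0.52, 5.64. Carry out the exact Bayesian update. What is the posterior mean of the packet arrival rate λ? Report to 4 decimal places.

With a Gamma(shape α, rate β) prior on the exponential rate λ, the posterior after n observations with total T = Σxᵢ is Gamma(α+n, β+T).
Sum of observations T = 24.09 milliseconds; n = 10.
Posterior: Gamma(6.8+10, 0.9+24.09) = Gamma(16.8, 24.99).
Posterior mean of λ = α/β = 16.8/24.99 = 0.6723.

0.6723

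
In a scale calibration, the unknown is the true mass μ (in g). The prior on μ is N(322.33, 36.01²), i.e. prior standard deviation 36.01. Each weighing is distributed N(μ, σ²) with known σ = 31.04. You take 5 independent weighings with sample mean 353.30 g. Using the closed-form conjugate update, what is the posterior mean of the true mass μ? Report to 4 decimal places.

For Normal data with known variance σ², a Normal(μ₀, σ₀²) prior on μ is conjugate. Posterior precision = 1/σ₀² + n/σ²; posterior mean is the precision-weighted average of μ₀ and x̄.
n·x̄ = 5·353.30 = 1766.5.
σ₀² = 36.01² = 1296.7201, σ² = 31.04² = 963.4816; σ² + n·σ₀² = 963.4816 + 5·1296.7201 = 7447.0821.
Posterior mean = (μ₀/σ₀² + n·x̄/σ²)/(1/σ₀² + n/σ²) = (σ²·μ₀ + σ₀²·n·x̄)/(σ² + n·σ₀²) = (963.4816·322.33 + 1296.7201·1766.5)/7447.0821 = 2601215.080778/7447.0821 = 349.2932.

349.2932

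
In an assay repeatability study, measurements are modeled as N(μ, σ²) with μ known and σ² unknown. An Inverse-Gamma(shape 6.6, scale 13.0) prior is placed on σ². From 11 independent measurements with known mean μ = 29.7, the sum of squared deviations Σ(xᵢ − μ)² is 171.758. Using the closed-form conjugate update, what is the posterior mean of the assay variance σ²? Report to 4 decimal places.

With known mean μ and an Inverse-Gamma(α, β) prior on σ², the Normal likelihood is conjugate: posterior is Inv-Gamma(α + n/2, β + Σ(xᵢ−μ)²/2).
Posterior: Inv-Gamma(6.6 + 11/2, 13.0 + 171.758/2) = Inv-Gamma(12.10, 98.8790).
E[σ²|data] = β/(α−1) = 98.8790/11.10 = 8.9080.

8.9080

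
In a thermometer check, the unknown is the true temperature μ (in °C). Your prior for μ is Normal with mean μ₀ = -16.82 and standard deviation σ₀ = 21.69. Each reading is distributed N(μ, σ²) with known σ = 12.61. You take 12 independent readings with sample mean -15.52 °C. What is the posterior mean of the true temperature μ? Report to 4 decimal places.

For Normal data with known variance σ², a Normal(μ₀, σ₀²) prior on μ is conjugate. Posterior precision = 1/σ₀² + n/σ²; posterior mean is the precision-weighted average of μ₀ and x̄.
n·x̄ = 12·(-15.52) = -186.24.
σ₀² = 21.69² = 470.4561, σ² = 12.61² = 159.0121; σ² + n·σ₀² = 159.0121 + 12·470.4561 = 5804.4853.
Posterior mean = (μ₀/σ₀² + n·x̄/σ²)/(1/σ₀² + n/σ²) = (σ²·μ₀ + σ₀²·n·x̄)/(σ² + n·σ₀²) = (159.0121·(-16.82) + 470.4561·(-186.24))/5804.4853 = -90292.327586/5804.4853 = -15.5556.

-15.5556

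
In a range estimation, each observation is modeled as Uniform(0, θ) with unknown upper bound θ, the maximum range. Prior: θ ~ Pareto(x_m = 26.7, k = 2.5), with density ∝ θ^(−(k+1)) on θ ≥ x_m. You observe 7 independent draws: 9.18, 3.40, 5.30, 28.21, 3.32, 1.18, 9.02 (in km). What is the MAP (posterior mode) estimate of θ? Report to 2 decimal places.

28.21

A Pareto(scale x_m, shape k) prior on the upper bound θ of Uniform(0, θ) is conjugate: posterior is Pareto(max(x_m, max xᵢ), k + n).
Sample maximum = 28.21; prior scale x_m = 26.7 → posterior scale = max = 28.21.
Posterior shape = 2.5 + 7 = 9.5.
The Pareto density is decreasing on [x_m, ∞), so the mode is x_m = 28.21.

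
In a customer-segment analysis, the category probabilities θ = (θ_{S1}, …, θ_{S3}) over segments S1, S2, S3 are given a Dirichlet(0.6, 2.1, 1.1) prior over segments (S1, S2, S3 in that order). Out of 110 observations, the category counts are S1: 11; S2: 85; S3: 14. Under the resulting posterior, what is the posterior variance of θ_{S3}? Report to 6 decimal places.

0.001002

The Dirichlet prior is conjugate to the Multinomial likelihood: each posterior αⱼ = prior αⱼ + observed count nⱼ.
Posterior concentration: (11.6, 87.1, 15.1), total = 113.8.
Var[θ_j] = α_j(Σα−α_j)/((Σα)²(Σα+1)) = 15.1·98.7/(113.8²·114.8) = 0.001002.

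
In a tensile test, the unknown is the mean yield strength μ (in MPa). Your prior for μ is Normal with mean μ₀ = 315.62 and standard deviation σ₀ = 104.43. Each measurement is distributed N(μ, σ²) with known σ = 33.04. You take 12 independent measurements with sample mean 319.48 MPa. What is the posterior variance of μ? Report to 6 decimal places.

For Normal data with known variance σ², a Normal(μ₀, σ₀²) prior on μ is conjugate. Posterior precision = 1/σ₀² + n/σ²; posterior mean is the precision-weighted average of μ₀ and x̄.
σ₀² = 104.43² = 10905.6249, σ² = 33.04² = 1091.6416; σ² + n·σ₀² = 1091.6416 + 12·10905.6249 = 131959.1404.
Posterior precision = 1/σ₀² + n/σ² = 1/10905.6249 + 12/1091.6416 = (σ² + n·σ₀²)/(σ₀²σ²) = 131959.1404/(10905.6249·1091.6416); posterior variance σₙ² = σ₀²σ²/(σ² + n·σ₀²) = 10905.6249·1091.6416/131959.1404 = 90.217576.

90.217576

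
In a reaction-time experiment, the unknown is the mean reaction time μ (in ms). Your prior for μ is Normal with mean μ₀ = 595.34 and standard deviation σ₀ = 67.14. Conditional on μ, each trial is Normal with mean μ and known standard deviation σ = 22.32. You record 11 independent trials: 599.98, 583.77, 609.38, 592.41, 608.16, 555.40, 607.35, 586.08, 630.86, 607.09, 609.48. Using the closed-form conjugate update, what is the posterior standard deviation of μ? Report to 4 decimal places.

For Normal data with known variance σ², a Normal(μ₀, σ₀²) prior on μ is conjugate. Posterior precision = 1/σ₀² + n/σ²; posterior mean is the precision-weighted average of μ₀ and x̄.
σ₀² = 67.14² = 4507.7796, σ² = 22.32² = 498.1824; σ² + n·σ₀² = 498.1824 + 11·4507.7796 = 50083.758.
Posterior precision = 1/σ₀² + n/σ² = 1/4507.7796 + 11/498.1824 = (σ² + n·σ₀²)/(σ₀²σ²) = 50083.758/(4507.7796·498.1824); posterior variance σₙ² = σ₀²σ²/(σ² + n·σ₀²) = 4507.7796·498.1824/50083.758 = 44.838817.
Posterior SD = √σₙ² = √(4507.7796·498.1824/50083.758) = 6.6962.

6.6962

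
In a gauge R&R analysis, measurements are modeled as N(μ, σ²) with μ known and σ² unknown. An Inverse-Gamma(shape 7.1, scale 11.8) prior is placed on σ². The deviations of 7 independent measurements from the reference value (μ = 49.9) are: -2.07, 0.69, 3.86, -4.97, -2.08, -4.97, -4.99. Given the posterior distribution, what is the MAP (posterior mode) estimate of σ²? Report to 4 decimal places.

5.2538

With known mean μ and an Inverse-Gamma(α, β) prior on σ², the Normal likelihood is conjugate: posterior is Inv-Gamma(α + n/2, β + Σ(xᵢ−μ)²/2).
Σ(xᵢ−μ)² = (-2.07)² + (0.69)² + (3.86)² + (-4.97)² + (-2.08)² + (-4.97)² + (-4.99)² = 98.2889.
Posterior: Inv-Gamma(7.1 + 7/2, 11.8 + 98.2889/2) = Inv-Gamma(10.60, 60.94445).
Mode = β/(α+1) = 60.94445/11.60 = 5.2538.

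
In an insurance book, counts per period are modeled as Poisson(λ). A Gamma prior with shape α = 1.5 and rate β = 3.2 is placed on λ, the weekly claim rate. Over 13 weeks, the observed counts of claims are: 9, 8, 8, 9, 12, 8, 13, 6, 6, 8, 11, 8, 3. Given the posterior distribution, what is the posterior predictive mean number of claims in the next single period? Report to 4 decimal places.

With a Gamma(shape α, rate β) prior, the Poisson likelihood is conjugate: the posterior is Gamma(α + ΣXᵢ, β + n).
Sum of counts S = 109 over n = 13 weeks.
Posterior: Gamma(α+S, β+n) = Gamma(1.5+109, 3.2+13) = Gamma(110.5, 16.2).
The predictive distribution for one future period is NegBinom with mean α/β = 6.8210.

6.8210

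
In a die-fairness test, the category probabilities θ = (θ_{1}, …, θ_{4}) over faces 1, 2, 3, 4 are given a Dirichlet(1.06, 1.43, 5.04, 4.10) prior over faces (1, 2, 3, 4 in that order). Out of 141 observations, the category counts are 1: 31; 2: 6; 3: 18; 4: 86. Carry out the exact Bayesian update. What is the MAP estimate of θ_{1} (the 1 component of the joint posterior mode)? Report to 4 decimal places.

The Dirichlet prior is conjugate to the Multinomial likelihood: each posterior αⱼ = prior αⱼ + observed count nⱼ.
Posterior concentration: (32.06, 7.43, 23.04, 90.10), total = 152.63.
Joint mode component: (α_{1}−1)/(Σα−K) = 31.06/148.63 = 0.2090.

0.2090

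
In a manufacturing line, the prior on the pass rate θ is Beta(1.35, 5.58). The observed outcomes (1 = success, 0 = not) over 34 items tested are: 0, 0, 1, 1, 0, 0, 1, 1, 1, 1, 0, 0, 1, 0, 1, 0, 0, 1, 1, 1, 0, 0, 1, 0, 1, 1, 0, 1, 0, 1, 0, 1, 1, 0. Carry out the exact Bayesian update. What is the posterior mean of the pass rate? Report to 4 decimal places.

The Beta prior is conjugate to a Binomial/Bernoulli likelihood; the update adds successes to α and failures to β.
Posterior: Beta(α+k, β+n−k) = Beta(1.35+18, 5.58+16) = Beta(19.35, 21.58).
Posterior mean = α/(α+β) = 19.35/40.93 = 0.4728.

0.4728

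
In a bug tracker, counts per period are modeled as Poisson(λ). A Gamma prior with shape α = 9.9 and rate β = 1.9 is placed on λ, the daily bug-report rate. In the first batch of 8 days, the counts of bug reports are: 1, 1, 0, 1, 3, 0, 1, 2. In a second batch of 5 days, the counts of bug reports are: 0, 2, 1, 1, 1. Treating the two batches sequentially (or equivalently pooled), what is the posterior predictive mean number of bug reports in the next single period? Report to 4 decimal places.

1.6040

With a Gamma(shape α, rate β) prior, the Poisson likelihood is conjugate: the posterior is Gamma(α + ΣXᵢ, β + n).
Batch 1: sum of counts S = 9 over n = 8 days.
After batch 1: Gamma(α+S, β+n) = Gamma(9.9+9, 1.9+8) = Gamma(18.9, 9.9).
Batch 2: sum of counts S = 5 over n = 5 days.
After batch 2: Gamma(α+S, β+n) = Gamma(18.9+5, 9.9+5) = Gamma(23.9, 14.9).
The predictive distribution for one future period is NegBinom with mean α/β = 1.6040.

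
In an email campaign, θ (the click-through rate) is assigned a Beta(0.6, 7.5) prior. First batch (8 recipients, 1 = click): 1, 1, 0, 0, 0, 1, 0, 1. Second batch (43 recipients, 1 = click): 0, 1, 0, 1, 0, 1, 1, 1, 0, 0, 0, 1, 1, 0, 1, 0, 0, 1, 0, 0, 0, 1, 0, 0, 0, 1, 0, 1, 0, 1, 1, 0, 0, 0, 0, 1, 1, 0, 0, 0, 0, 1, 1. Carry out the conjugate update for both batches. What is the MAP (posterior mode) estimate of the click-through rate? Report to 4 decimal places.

0.3783

The Beta prior is conjugate to a Binomial/Bernoulli likelihood; the update adds successes to α and failures to β.
After batch 1: Beta(0.6+4, 7.5+4) = Beta(4.6, 11.5).
After batch 2: Beta(4.6+18, 11.5+25) = Beta(22.6, 36.5).
Mode of Beta(a,b) for a,b>1 is (a−1)/(a+b−2) = 21.6/57.1 = 0.3783.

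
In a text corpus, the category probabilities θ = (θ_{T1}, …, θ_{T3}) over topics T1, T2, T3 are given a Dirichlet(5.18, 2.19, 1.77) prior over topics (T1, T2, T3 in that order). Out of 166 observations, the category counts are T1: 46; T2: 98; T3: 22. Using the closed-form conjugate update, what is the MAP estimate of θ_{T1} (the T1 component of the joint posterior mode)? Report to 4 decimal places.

The Dirichlet prior is conjugate to the Multinomial likelihood: each posterior αⱼ = prior αⱼ + observed count nⱼ.
Posterior concentration: (51.18, 100.19, 23.77), total = 175.14.
Joint mode component: (α_{T1}−1)/(Σα−K) = 50.18/172.14 = 0.2915.

0.2915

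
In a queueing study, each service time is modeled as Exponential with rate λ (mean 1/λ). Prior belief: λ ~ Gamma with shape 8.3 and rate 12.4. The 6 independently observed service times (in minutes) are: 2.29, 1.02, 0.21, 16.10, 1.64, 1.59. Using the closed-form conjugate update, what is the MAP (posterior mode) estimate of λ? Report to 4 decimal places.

With a Gamma(shape α, rate β) prior on the exponential rate λ, the posterior after n observations with total T = Σxᵢ is Gamma(α+n, β+T).
Sum of observations T = 22.85 minutes; n = 6.
Posterior: Gamma(8.3+6, 12.4+22.85) = Gamma(14.3, 35.25).
Mode = (α−1)/β = 0.3773.

0.3773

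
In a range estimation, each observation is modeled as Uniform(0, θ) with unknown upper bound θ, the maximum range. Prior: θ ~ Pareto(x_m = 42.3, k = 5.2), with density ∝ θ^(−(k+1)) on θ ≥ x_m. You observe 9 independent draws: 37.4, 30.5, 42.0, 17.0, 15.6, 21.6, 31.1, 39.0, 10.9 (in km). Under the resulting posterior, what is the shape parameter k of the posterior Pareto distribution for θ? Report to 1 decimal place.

A Pareto(scale x_m, shape k) prior on the upper bound θ of Uniform(0, θ) is conjugate: posterior is Pareto(max(x_m, max xᵢ), k + n).
Sample maximum = 42.0; prior scale x_m = 42.3 → posterior scale = max = 42.3.
Posterior shape = 5.2 + 9 = 14.2.
Posterior shape k = 14.2.

14.2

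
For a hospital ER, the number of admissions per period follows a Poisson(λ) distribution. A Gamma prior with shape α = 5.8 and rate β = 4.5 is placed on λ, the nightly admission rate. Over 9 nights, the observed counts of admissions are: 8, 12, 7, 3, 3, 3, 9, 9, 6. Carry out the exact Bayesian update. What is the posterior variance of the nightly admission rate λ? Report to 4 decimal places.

With a Gamma(shape α, rate β) prior, the Poisson likelihood is conjugate: the posterior is Gamma(α + ΣXᵢ, β + n).
Sum of counts S = 60 over n = 9 nights.
Posterior: Gamma(α+S, β+n) = Gamma(5.8+60, 4.5+9) = Gamma(65.8, 13.5).
Var = α/β² = 65.8/13.5² = 0.3610.

0.3610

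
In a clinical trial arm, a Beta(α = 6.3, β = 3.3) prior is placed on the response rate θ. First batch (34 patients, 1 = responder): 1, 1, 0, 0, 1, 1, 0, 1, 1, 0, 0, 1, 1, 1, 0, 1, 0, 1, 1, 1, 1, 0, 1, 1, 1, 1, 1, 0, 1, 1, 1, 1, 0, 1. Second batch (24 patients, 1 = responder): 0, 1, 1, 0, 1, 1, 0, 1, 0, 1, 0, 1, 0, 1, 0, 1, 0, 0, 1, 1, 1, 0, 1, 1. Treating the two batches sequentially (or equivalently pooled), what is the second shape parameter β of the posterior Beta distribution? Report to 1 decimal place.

The Beta prior is conjugate to a Binomial/Bernoulli likelihood; the update adds successes to α and failures to β.
After batch 1: Beta(6.3+24, 3.3+10) = Beta(30.3, 13.3).
After batch 2: Beta(30.3+14, 13.3+10) = Beta(44.3, 23.3).
Posterior β = 23.3.

23.3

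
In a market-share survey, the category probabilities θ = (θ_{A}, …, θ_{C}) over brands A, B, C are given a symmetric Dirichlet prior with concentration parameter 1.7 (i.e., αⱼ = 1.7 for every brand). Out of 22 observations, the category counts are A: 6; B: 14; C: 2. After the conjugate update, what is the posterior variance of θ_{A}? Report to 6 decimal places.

0.007238

The Dirichlet prior is conjugate to the Multinomial likelihood: each posterior αⱼ = prior αⱼ + observed count nⱼ.
Posterior concentration: (7.7, 15.7, 3.7), total = 27.1.
Var[θ_j] = α_j(Σα−α_j)/((Σα)²(Σα+1)) = 7.7·19.4/(27.1²·28.1) = 0.007238.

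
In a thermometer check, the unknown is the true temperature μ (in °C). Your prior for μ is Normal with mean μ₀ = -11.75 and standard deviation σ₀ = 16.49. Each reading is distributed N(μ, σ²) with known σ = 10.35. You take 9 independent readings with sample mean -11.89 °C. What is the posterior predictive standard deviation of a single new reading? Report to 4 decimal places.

For Normal data with known variance σ², a Normal(μ₀, σ₀²) prior on μ is conjugate. Posterior precision = 1/σ₀² + n/σ²; posterior mean is the precision-weighted average of μ₀ and x̄.
σ₀² = 16.49² = 271.9201, σ² = 10.35² = 107.1225; σ² + n·σ₀² = 107.1225 + 9·271.9201 = 2554.4034.
Posterior precision = 1/σ₀² + n/σ² = 1/271.9201 + 9/107.1225 = (σ² + n·σ₀²)/(σ₀²σ²) = 2554.4034/(271.9201·107.1225); posterior variance σₙ² = σ₀²σ²/(σ² + n·σ₀²) = 271.9201·107.1225/2554.4034 = 11.403352.
Predictive variance for one new observation = σₙ² + σ² = 271.9201·107.1225/2554.4034 + 107.1225 = σ²·(σ₀² + 2554.4034)/2554.4034 = 107.1225·2826.3235/2554.4034 = 118.525852; SD = √(107.1225·2826.3235/2554.4034) = 10.8870.

10.8870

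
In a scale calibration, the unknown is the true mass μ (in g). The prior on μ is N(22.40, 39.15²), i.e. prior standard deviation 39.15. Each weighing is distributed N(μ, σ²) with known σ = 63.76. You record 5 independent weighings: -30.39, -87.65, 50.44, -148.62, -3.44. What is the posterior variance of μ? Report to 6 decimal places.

531.252530

For Normal data with known variance σ², a Normal(μ₀, σ₀²) prior on μ is conjugate. Posterior precision = 1/σ₀² + n/σ²; posterior mean is the precision-weighted average of μ₀ and x̄.
σ₀² = 39.15² = 1532.7225, σ² = 63.76² = 4065.3376; σ² + n·σ₀² = 4065.3376 + 5·1532.7225 = 11728.9501.
Posterior precision = 1/σ₀² + n/σ² = 1/1532.7225 + 5/4065.3376 = (σ² + n·σ₀²)/(σ₀²σ²) = 11728.9501/(1532.7225·4065.3376); posterior variance σₙ² = σ₀²σ²/(σ² + n·σ₀²) = 1532.7225·4065.3376/11728.9501 = 531.252530.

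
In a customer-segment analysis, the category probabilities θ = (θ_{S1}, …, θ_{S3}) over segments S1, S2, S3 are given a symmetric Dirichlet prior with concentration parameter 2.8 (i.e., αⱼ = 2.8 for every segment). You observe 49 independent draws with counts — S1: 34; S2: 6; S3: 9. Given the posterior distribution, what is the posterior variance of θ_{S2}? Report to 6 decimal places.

The Dirichlet prior is conjugate to the Multinomial likelihood: each posterior αⱼ = prior αⱼ + observed count nⱼ.
Posterior concentration: (36.8, 8.8, 11.8), total = 57.4.
Var[θ_j] = α_j(Σα−α_j)/((Σα)²(Σα+1)) = 8.8·48.6/(57.4²·58.4) = 0.002223.

0.002223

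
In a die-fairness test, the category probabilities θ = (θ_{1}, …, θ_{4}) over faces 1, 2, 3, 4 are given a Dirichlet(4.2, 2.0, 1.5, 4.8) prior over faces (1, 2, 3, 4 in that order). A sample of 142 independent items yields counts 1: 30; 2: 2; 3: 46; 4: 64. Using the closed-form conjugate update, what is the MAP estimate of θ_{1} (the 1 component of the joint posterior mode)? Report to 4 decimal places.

0.2206

The Dirichlet prior is conjugate to the Multinomial likelihood: each posterior αⱼ = prior αⱼ + observed count nⱼ.
Posterior concentration: (34.2, 4.0, 47.5, 68.8), total = 154.5.
Joint mode component: (α_{1}−1)/(Σα−K) = 33.2/150.5 = 0.2206.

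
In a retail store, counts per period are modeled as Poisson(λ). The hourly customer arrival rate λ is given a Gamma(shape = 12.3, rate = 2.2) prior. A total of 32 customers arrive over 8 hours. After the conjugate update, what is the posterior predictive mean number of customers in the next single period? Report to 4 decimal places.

With a Gamma(shape α, rate β) prior, the Poisson likelihood is conjugate: the posterior is Gamma(α + ΣXᵢ, β + n).
Posterior: Gamma(α+S, β+n) = Gamma(12.3+32, 2.2+8) = Gamma(44.3, 10.2).
The predictive distribution for one future period is NegBinom with mean α/β = 4.3431.

4.3431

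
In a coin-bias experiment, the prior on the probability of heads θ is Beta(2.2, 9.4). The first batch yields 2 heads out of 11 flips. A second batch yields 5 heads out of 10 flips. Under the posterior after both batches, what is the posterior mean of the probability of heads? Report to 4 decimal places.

The Beta prior is conjugate to a Binomial/Bernoulli likelihood; the update adds successes to α and failures to β.
After batch 1: Beta(2.2+2, 9.4+9) = Beta(4.2, 18.4).
After batch 2: Beta(4.2+5, 18.4+5) = Beta(9.2, 23.4).
Posterior mean = α/(α+β) = 9.2/32.6 = 0.2822.

0.2822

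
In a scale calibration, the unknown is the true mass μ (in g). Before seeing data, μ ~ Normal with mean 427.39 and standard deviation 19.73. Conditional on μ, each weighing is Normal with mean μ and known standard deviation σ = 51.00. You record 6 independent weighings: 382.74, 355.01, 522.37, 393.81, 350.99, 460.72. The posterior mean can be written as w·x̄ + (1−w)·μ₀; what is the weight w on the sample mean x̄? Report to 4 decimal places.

For Normal data with known variance σ², a Normal(μ₀, σ₀²) prior on μ is conjugate. Posterior precision = 1/σ₀² + n/σ²; posterior mean is the precision-weighted average of μ₀ and x̄.
σ₀² = 19.73² = 389.2729, σ² = 51.00² = 2601. Prior precision 1/σ₀² = 1/389.2729; data precision n/σ² = 6/2601.
w = (n/σ²)/(1/σ₀² + n/σ²) = n·σ₀²/(σ² + n·σ₀²) = 6·389.2729/(2601 + 6·389.2729) = 2335.6374/4936.6374 = 0.4731.

0.4731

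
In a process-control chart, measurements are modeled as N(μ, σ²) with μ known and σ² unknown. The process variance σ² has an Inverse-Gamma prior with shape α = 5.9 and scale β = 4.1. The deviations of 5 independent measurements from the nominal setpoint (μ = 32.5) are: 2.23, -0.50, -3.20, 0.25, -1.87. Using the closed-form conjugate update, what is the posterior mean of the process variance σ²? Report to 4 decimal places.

1.8393

With known mean μ and an Inverse-Gamma(α, β) prior on σ², the Normal likelihood is conjugate: posterior is Inv-Gamma(α + n/2, β + Σ(xᵢ−μ)²/2).
Σ(xᵢ−μ)² = (2.23)² + (-0.50)² + (-3.20)² + (0.25)² + (-1.87)² = 19.0223.
Posterior: Inv-Gamma(5.9 + 5/2, 4.1 + 19.0223/2) = Inv-Gamma(8.40, 13.61115).
E[σ²|data] = β/(α−1) = 13.61115/7.40 = 1.8393.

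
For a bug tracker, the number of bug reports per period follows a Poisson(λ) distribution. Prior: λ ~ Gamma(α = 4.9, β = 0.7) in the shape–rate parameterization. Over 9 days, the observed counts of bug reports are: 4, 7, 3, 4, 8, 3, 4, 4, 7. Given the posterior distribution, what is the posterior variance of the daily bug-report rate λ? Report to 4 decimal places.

0.5197

With a Gamma(shape α, rate β) prior, the Poisson likelihood is conjugate: the posterior is Gamma(α + ΣXᵢ, β + n).
Sum of counts S = 44 over n = 9 days.
Posterior: Gamma(α+S, β+n) = Gamma(4.9+44, 0.7+9) = Gamma(48.9, 9.7).
Var = α/β² = 48.9/9.7² = 0.5197.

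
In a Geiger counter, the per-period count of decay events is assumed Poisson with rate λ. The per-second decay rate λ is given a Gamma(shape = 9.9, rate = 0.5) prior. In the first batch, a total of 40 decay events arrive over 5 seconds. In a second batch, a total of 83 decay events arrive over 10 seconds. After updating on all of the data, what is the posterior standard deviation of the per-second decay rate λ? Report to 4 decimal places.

0.7438

With a Gamma(shape α, rate β) prior, the Poisson likelihood is conjugate: the posterior is Gamma(α + ΣXᵢ, β + n).
After batch 1: Gamma(α+S, β+n) = Gamma(9.9+40, 0.5+5) = Gamma(49.9, 5.5).
After batch 2: Gamma(α+S, β+n) = Gamma(49.9+83, 5.5+10) = Gamma(132.9, 15.5).
SD = √α/β = √132.9/15.5 = 0.7438.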